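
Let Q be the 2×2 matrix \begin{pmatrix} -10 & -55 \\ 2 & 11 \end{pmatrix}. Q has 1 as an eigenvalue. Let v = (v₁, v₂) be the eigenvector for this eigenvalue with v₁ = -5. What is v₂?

Q − 1I = [[-11, -55], [2, 10]].
Solving (Q − 1I)v = 0 gives the eigenspace spanned by (-5, 1).
With v₁ = -5, v = (-5, 1), so v₂ = 1.

1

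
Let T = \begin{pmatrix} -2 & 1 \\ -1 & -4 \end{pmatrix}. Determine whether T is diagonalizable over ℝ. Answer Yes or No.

Characteristic polynomial: p(λ) = λ^2 + 6λ + 9 = (λ + 3)^2.
λ = -3 has algebraic multiplicity 2; rank(T + 3I) = 1, so geometric multiplicity = 1.
Geometric multiplicity < algebraic multiplicity, so T is not diagonalizable.

No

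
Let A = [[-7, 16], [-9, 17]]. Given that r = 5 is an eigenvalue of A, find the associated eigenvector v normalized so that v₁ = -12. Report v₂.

A − 5I = [[-12, 16], [-9, 12]].
Solving (A − 5I)v = 0 gives the eigenspace spanned by (-12, -9).
With v₁ = -12, v = (-12, -9), so v₂ = -9.

-9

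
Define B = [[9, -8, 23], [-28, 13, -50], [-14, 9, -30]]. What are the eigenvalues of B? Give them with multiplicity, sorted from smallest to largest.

Characteristic polynomial: p(r) = r^3 + 8r^2 + 5r - 50 = (r - 2)(r + 5)^2.
Roots (with multiplicity): -5, -5, 2.

-5, -5, 2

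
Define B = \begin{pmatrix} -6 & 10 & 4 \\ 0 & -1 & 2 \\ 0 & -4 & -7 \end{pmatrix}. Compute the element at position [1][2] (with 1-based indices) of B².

Characteristic polynomial: s^3 + 14s^2 + 63s + 90 = (s + 3)(s + 5)(s + 6), so the eigenvalues are -6, -5, -3.
s=-5: eigenvector (2, 1, -2).
s=-6: eigenvector (1, 0, 0).
s=-3: eigenvector (2, 1, -1).
P = [[2, 1, 2], [1, 0, 1], [-2, 0, -1]], D = diag(-5, -6, -3), P⁻¹ = [[0, -1, -1], [1, -2, 0], [0, 2, 1]].
B² = P·diag(25, 36, 9)·P⁻¹ = [[36, -86, -32], [0, -7, -16], [0, 32, 41]].
The requested entry is -86.

-86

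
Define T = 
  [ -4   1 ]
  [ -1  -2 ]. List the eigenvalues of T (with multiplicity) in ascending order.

Characteristic polynomial: p(μ) = μ^2 + 6μ + 9 = (μ + 3)^2.
Roots (with multiplicity): -3, -3.

-3, -3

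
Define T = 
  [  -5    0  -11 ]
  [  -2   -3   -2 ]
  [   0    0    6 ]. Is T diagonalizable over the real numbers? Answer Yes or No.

Characteristic polynomial: p(s) = s^3 + 2s^2 - 33s - 90 = (s - 6)(s + 3)(s + 5).
All 3 eigenvalues are distinct, so T is diagonalizable.

Yes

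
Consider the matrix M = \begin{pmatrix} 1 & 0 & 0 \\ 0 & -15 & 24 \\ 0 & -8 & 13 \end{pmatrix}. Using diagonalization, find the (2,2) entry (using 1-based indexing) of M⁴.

321

Characteristic polynomial: μ^3 + μ^2 - 5μ + 3 = (μ - 1)^2(μ + 3), so the eigenvalues are -3, 1, 1.
μ=1: eigenvector (0, -3, -2).
μ=1: eigenvector (1, 0, 0).
μ=-3: eigenvector (0, 2, 1).
P = [[0, 1, 0], [-3, 0, 2], [-2, 0, 1]], D = diag(1, 1, -3), P⁻¹ = [[0, 1, -2], [1, 0, 0], [0, 2, -3]].
M⁴ = P·diag(1, 1, 81)·P⁻¹ = [[1, 0, 0], [0, 321, -480], [0, 160, -239]].
The requested entry is 321.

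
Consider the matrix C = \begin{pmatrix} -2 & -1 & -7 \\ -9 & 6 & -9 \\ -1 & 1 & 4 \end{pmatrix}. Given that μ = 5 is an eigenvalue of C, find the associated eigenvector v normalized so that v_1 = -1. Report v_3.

C − 5I = [[-7, -1, -7], [-9, 1, -9], [-1, 1, -1]].
Solving (C − 5I)v = 0 gives the eigenspace spanned by (-1, 0, 1).
With v_1 = -1, v = (-1, 0, 1), so v_3 = 1.

1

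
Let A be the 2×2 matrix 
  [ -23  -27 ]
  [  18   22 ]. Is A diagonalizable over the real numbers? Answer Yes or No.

Characteristic polynomial: p(t) = t^2 + t - 20 = (t - 4)(t + 5).
All 2 eigenvalues are distinct, so A is diagonalizable.

Yes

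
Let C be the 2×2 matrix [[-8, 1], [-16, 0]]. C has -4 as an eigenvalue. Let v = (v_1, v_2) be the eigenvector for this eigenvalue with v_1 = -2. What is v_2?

-8

C + 4I = [[-4, 1], [-16, 4]].
Solving (C + 4I)v = 0 gives the eigenspace spanned by (-2, -8).
With v_1 = -2, v = (-2, -8), so v_2 = -8.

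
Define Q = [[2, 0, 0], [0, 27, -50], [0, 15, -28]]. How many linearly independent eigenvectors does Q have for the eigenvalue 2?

Q − 2I = [[0, 0, 0], [0, 25, -50], [0, 15, -30]].
This matrix has rank 1, so its null space has dimension 3 − 1 = 2.

2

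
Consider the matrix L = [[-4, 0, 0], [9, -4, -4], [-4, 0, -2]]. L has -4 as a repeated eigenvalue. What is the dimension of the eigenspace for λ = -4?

1

L + 4I = [[0, 0, 0], [9, 0, -4], [-4, 0, 2]].
This matrix has rank 2, so its null space has dimension 3 − 2 = 1.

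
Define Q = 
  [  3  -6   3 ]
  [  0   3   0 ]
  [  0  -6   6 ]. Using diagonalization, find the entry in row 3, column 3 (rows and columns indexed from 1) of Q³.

216

Characteristic polynomial: r^3 - 12r^2 + 45r - 54 = (r - 6)(r - 3)^2, so the eigenvalues are 3, 3, 6.
r=3: eigenvector (0, 1, 2).
r=3: eigenvector (1, -2, -4).
r=6: eigenvector (1, 0, 1).
P = [[0, 1, 1], [1, -2, 0], [2, -4, 1]], D = diag(3, 3, 6), P⁻¹ = [[2, 5, -2], [1, 2, -1], [0, -2, 1]].
Q³ = P·diag(27, 27, 216)·P⁻¹ = [[27, -378, 189], [0, 27, 0], [0, -378, 216]].
The requested entry is 216.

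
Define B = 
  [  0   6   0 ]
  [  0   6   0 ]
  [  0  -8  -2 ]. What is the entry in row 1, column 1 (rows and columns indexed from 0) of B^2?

36

Characteristic polynomial: s^3 - 4s^2 - 12s = s(s - 6)(s + 2), so the eigenvalues are -2, 0, 6.
s=0: eigenvector (1, 0, 0).
s=6: eigenvector (1, 1, -1).
s=-2: eigenvector (0, 0, 1).
P = [[1, 1, 0], [0, 1, 0], [0, -1, 1]], D = diag(0, 6, -2), P⁻¹ = [[1, -1, 0], [0, 1, 0], [0, 1, 1]].
B² = P·diag(0, 36, 4)·P⁻¹ = [[0, 36, 0], [0, 36, 0], [0, -32, 4]].
The requested entry is 36.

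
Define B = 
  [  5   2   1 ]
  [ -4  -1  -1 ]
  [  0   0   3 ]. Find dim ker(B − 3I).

1

B − 3I = [[2, 2, 1], [-4, -4, -1], [0, 0, 0]].
This matrix has rank 2, so its null space has dimension 3 − 2 = 1.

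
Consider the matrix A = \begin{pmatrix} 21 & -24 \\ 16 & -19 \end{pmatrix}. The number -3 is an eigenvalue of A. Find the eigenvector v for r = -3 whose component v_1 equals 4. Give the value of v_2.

A + 3I = [[24, -24], [16, -16]].
Solving (A + 3I)v = 0 gives the eigenspace spanned by (4, 4).
With v_1 = 4, v = (4, 4), so v_2 = 4.

4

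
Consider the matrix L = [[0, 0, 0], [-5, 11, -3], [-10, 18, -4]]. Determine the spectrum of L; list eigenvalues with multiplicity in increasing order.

Characteristic polynomial: p(t) = t^3 - 7t^2 + 10t = t(t - 5)(t - 2).
Roots (with multiplicity): 0, 2, 5.

0, 2, 5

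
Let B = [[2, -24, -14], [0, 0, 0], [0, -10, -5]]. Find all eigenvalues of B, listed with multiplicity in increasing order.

-5, 0, 2

Characteristic polynomial: p(s) = s^3 + 3s^2 - 10s = s(s - 2)(s + 5).
Roots (with multiplicity): -5, 0, 2.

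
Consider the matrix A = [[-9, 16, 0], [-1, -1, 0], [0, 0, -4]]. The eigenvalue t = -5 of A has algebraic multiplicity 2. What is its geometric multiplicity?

A + 5I = [[-4, 16, 0], [-1, 4, 0], [0, 0, 1]].
This matrix has rank 2, so its null space has dimension 3 − 2 = 1.

1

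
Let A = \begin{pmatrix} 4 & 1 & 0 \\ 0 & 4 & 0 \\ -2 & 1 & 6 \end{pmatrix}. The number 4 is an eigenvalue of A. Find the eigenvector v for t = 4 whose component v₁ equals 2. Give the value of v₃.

2

A − 4I = [[0, 1, 0], [0, 0, 0], [-2, 1, 2]].
Solving (A − 4I)v = 0 gives the eigenspace spanned by (2, 0, 2).
With v₁ = 2, v = (2, 0, 2), so v₃ = 2.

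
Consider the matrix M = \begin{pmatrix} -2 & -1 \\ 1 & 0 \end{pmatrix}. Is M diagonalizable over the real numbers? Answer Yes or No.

No

Characteristic polynomial: p(μ) = μ^2 + 2μ + 1 = (μ + 1)^2.
μ = -1 has algebraic multiplicity 2; rank(M + 1I) = 1, so geometric multiplicity = 1.
Geometric multiplicity < algebraic multiplicity, so M is not diagonalizable.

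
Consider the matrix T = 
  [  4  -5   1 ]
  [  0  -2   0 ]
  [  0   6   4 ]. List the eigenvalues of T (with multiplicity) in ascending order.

-2, 4, 4

Characteristic polynomial: p(μ) = μ^3 - 6μ^2 + 32 = (μ - 4)^2(μ + 2).
Roots (with multiplicity): -2, 4, 4.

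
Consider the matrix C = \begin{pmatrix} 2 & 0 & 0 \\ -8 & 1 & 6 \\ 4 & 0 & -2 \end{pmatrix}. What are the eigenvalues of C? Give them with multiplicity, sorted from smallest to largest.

-2, 1, 2

Characteristic polynomial: p(r) = r^3 - r^2 - 4r + 4 = (r - 2)(r - 1)(r + 2).
Roots (with multiplicity): -2, 1, 2.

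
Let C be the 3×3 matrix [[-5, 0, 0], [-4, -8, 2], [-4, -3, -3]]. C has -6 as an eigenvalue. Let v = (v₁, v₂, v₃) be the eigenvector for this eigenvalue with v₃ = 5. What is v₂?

C + 6I = [[1, 0, 0], [-4, -2, 2], [-4, -3, 3]].
Solving (C + 6I)v = 0 gives the eigenspace spanned by (0, 5, 5).
With v₃ = 5, v = (0, 5, 5), so v₂ = 5.

5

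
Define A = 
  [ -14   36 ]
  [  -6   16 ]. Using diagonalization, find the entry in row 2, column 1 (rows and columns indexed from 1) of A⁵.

Characteristic polynomial: r^2 - 2r - 8 = (r - 4)(r + 2), so the eigenvalues are -2, 4.
r=-2: eigenvector (3, 1).
r=4: eigenvector (2, 1).
P = [[3, 2], [1, 1]], D = diag(-2, 4), P⁻¹ = [[1, -2], [-1, 3]].
A⁵ = P·diag(-32, 1024)·P⁻¹ = [[-2144, 6336], [-1056, 3136]].
The requested entry is -1056.

-1056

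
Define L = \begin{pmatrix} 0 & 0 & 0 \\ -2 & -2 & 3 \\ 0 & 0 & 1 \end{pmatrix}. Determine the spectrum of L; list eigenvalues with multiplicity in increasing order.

Characteristic polynomial: p(λ) = λ^3 + λ^2 - 2λ = λ(λ - 1)(λ + 2).
Roots (with multiplicity): -2, 0, 1.

-2, 0, 1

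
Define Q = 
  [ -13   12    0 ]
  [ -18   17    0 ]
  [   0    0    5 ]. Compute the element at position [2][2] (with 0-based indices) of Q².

25

Characteristic polynomial: r^3 - 9r^2 + 15r + 25 = (r - 5)^2(r + 1), so the eigenvalues are -1, 5, 5.
r=-1: eigenvector (1, 1, 0).
r=5: eigenvector (2, 3, 0).
r=5: eigenvector (4, 6, 1).
P = [[1, 2, 4], [1, 3, 6], [0, 0, 1]], D = diag(-1, 5, 5), P⁻¹ = [[3, -2, 0], [-1, 1, -2], [0, 0, 1]].
Q² = P·diag(1, 25, 25)·P⁻¹ = [[-47, 48, 0], [-72, 73, 0], [0, 0, 25]].
The requested entry is 25.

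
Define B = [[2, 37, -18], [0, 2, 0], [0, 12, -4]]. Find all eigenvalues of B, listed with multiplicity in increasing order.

Characteristic polynomial: p(λ) = λ^3 - 12λ + 16 = (λ - 2)^2(λ + 4).
Roots (with multiplicity): -4, 2, 2.

-4, 2, 2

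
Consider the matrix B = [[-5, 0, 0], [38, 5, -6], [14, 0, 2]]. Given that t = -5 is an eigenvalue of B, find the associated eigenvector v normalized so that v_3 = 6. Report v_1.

B + 5I = [[0, 0, 0], [38, 10, -6], [14, 0, 7]].
Solving (B + 5I)v = 0 gives the eigenspace spanned by (-3, 15, 6).
With v_3 = 6, v = (-3, 15, 6), so v_1 = -3.

-3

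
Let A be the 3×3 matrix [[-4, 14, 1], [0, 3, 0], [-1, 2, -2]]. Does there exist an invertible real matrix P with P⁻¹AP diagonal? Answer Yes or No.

Characteristic polynomial: p(t) = t^3 + 3t^2 - 9t - 27 = (t - 3)(t + 3)^2.
t = -3 has algebraic multiplicity 2; rank(A + 3I) = 2, so geometric multiplicity = 1.
Geometric multiplicity < algebraic multiplicity, so A is not diagonalizable.

No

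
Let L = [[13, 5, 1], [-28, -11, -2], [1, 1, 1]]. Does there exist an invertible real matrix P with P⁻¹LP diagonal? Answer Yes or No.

No

Characteristic polynomial: p(λ) = λ^3 - 3λ^2 + 4 = (λ - 2)^2(λ + 1).
λ = 2 has algebraic multiplicity 2; rank(L − 2I) = 2, so geometric multiplicity = 1.
Geometric multiplicity < algebraic multiplicity, so L is not diagonalizable.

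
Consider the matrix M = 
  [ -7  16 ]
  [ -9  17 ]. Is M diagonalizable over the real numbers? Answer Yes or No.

No

Characteristic polynomial: p(t) = t^2 - 10t + 25 = (t - 5)^2.
t = 5 has algebraic multiplicity 2; rank(M − 5I) = 1, so geometric multiplicity = 1.
Geometric multiplicity < algebraic multiplicity, so M is not diagonalizable.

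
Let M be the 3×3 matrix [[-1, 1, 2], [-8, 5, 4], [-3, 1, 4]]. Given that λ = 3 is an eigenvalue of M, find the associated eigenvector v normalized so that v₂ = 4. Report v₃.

M − 3I = [[-4, 1, 2], [-8, 2, 4], [-3, 1, 1]].
Solving (M − 3I)v = 0 gives the eigenspace spanned by (2, 4, 2).
With v₂ = 4, v = (2, 4, 2), so v₃ = 2.

2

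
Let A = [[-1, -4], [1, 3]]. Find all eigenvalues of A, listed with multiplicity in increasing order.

1, 1

Characteristic polynomial: p(μ) = μ^2 - 2μ + 1 = (μ - 1)^2.
Roots (with multiplicity): 1, 1.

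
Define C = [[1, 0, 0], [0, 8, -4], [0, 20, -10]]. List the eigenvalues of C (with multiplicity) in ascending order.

-2, 0, 1

Characteristic polynomial: p(s) = s^3 + s^2 - 2s = s(s - 1)(s + 2).
Roots (with multiplicity): -2, 0, 1.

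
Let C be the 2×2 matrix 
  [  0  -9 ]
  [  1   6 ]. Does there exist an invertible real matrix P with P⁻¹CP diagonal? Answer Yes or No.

Characteristic polynomial: p(s) = s^2 - 6s + 9 = (s - 3)^2.
s = 3 has algebraic multiplicity 2; rank(C − 3I) = 1, so geometric multiplicity = 1.
Geometric multiplicity < algebraic multiplicity, so C is not diagonalizable.

No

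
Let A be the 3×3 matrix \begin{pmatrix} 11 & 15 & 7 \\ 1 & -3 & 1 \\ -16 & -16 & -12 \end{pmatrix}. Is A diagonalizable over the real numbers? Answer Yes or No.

No

Characteristic polynomial: p(μ) = μ^3 + 4μ^2 - 16μ - 64 = (μ - 4)(μ + 4)^2.
μ = -4 has algebraic multiplicity 2; rank(A + 4I) = 2, so geometric multiplicity = 1.
Geometric multiplicity < algebraic multiplicity, so A is not diagonalizable.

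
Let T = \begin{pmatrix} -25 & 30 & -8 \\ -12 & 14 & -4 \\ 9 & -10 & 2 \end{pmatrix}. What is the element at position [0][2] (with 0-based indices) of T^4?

Characteristic polynomial: r^3 + 9r^2 + 20r + 12 = (r + 1)(r + 2)(r + 6), so the eigenvalues are -6, -2, -1.
r=-1: eigenvector (1, 0, -3).
r=-2: eigenvector (2, 1, -2).
r=-6: eigenvector (2, 1, -1).
P = [[1, 2, 2], [0, 1, 1], [-3, -2, -1]], D = diag(-1, -2, -6), P⁻¹ = [[1, -2, 0], [-3, 5, -1], [3, -4, 1]].
T⁴ = P·diag(1, 16, 1296)·P⁻¹ = [[7681, -10210, 2560], [3840, -5104, 1280], [-3795, 5030, -1264]].
The requested entry is 2560.

2560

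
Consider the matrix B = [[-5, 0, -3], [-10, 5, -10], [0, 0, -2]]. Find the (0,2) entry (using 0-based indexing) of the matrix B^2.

Characteristic polynomial: λ^3 + 2λ^2 - 25λ - 50 = (λ - 5)(λ + 2)(λ + 5), so the eigenvalues are -5, -2, 5.
λ=-2: eigenvector (1, 0, -1).
λ=-5: eigenvector (1, 1, 0).
λ=5: eigenvector (0, 1, 0).
P = [[1, 1, 0], [0, 1, 1], [-1, 0, 0]], D = diag(-2, -5, 5), P⁻¹ = [[0, 0, -1], [1, 0, 1], [-1, 1, -1]].
B² = P·diag(4, 25, 25)·P⁻¹ = [[25, 0, 21], [0, 25, 0], [0, 0, 4]].
The requested entry is 21.

21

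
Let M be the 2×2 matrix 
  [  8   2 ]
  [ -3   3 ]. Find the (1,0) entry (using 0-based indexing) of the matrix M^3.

Characteristic polynomial: t^2 - 11t + 30 = (t - 6)(t - 5), so the eigenvalues are 5, 6.
t=6: eigenvector (-1, 1).
t=5: eigenvector (-2, 3).
P = [[-1, -2], [1, 3]], D = diag(6, 5), P⁻¹ = [[-3, -2], [1, 1]].
M³ = P·diag(216, 125)·P⁻¹ = [[398, 182], [-273, -57]].
The requested entry is -273.

-273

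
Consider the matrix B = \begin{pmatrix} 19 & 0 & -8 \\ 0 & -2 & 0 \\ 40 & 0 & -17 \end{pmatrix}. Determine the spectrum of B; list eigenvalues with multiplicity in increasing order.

Characteristic polynomial: p(s) = s^3 - 7s - 6 = (s - 3)(s + 1)(s + 2).
Roots (with multiplicity): -2, -1, 3.

-2, -1, 3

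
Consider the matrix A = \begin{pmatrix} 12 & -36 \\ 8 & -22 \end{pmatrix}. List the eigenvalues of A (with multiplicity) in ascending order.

-6, -4

Characteristic polynomial: p(μ) = μ^2 + 10μ + 24 = (μ + 4)(μ + 6).
Roots (with multiplicity): -6, -4.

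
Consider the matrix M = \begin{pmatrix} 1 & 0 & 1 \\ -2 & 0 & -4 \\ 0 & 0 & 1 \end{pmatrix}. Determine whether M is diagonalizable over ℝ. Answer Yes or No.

Characteristic polynomial: p(s) = s^3 - 2s^2 + s = s(s - 1)^2.
s = 1 has algebraic multiplicity 2; rank(M − 1I) = 2, so geometric multiplicity = 1.
Geometric multiplicity < algebraic multiplicity, so M is not diagonalizable.

No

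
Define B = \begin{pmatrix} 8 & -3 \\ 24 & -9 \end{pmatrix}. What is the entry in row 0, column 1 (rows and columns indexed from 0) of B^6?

Characteristic polynomial: s^2 + s = s(s + 1), so the eigenvalues are -1, 0.
s=0: eigenvector (-3, -8).
s=-1: eigenvector (1, 3).
P = [[-3, 1], [-8, 3]], D = diag(0, -1), P⁻¹ = [[-3, 1], [-8, 3]].
B⁶ = P·diag(0, 1)·P⁻¹ = [[-8, 3], [-24, 9]].
The requested entry is 3.

3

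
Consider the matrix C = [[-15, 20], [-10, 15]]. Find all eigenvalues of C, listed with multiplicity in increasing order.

-5, 5

Characteristic polynomial: p(λ) = λ^2 - 25 = (λ - 5)(λ + 5).
Roots (with multiplicity): -5, 5.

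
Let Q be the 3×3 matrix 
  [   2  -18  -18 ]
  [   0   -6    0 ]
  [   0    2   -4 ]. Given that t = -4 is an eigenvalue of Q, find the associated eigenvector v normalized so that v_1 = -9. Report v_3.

Q + 4I = [[6, -18, -18], [0, -2, 0], [0, 2, 0]].
Solving (Q + 4I)v = 0 gives the eigenspace spanned by (-9, 0, -3).
With v_1 = -9, v = (-9, 0, -3), so v_3 = -3.

-3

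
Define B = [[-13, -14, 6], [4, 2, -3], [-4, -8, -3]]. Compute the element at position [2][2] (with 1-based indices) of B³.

176

Characteristic polynomial: t^3 + 14t^2 + 63t + 90 = (t + 3)(t + 5)(t + 6), so the eigenvalues are -6, -5, -3.
t=-6: eigenvector (-2, 1, 0).
t=-5: eigenvector (5, -2, 2).
t=-3: eigenvector (2, -1, 1).
P = [[-2, 5, 2], [1, -2, -1], [0, 2, 1]], D = diag(-6, -5, -3), P⁻¹ = [[0, 1, 1], [1, 2, 0], [-2, -4, 1]].
B³ = P·diag(-216, -125, -27)·P⁻¹ = [[-517, -602, 378], [196, 176, -189], [-196, -392, -27]].
The requested entry is 176.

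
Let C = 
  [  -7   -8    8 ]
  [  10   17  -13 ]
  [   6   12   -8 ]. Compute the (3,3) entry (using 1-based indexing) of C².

Characteristic polynomial: t^3 - 2t^2 - 11t + 12 = (t - 4)(t - 1)(t + 3), so the eigenvalues are -3, 1, 4.
t=1: eigenvector (-1, -1, -2).
t=-3: eigenvector (-2, 1, 0).
t=4: eigenvector (0, 1, 1).
P = [[-1, -2, 0], [-1, 1, 1], [-2, 0, 1]], D = diag(1, -3, 4), P⁻¹ = [[1, 2, -2], [-1, -1, 1], [2, 4, -3]].
C² = P·diag(1, 9, 16)·P⁻¹ = [[17, 16, -16], [22, 53, -37], [30, 60, -44]].
The requested entry is -44.

-44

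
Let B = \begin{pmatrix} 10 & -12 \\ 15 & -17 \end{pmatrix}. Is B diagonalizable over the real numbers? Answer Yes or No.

Characteristic polynomial: p(r) = r^2 + 7r + 10 = (r + 2)(r + 5).
All 2 eigenvalues are distinct, so B is diagonalizable.

Yes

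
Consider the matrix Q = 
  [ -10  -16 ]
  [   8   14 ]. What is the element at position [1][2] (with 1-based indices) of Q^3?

-448

Characteristic polynomial: s^2 - 4s - 12 = (s - 6)(s + 2), so the eigenvalues are -2, 6.
s=-2: eigenvector (2, -1).
s=6: eigenvector (-1, 1).
P = [[2, -1], [-1, 1]], D = diag(-2, 6), P⁻¹ = [[1, 1], [1, 2]].
Q³ = P·diag(-8, 216)·P⁻¹ = [[-232, -448], [224, 440]].
The requested entry is -448.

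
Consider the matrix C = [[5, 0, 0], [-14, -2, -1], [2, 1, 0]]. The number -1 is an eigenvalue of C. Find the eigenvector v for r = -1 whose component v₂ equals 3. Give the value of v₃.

C + 1I = [[6, 0, 0], [-14, -1, -1], [2, 1, 1]].
Solving (C + 1I)v = 0 gives the eigenspace spanned by (0, 3, -3).
With v₂ = 3, v = (0, 3, -3), so v₃ = -3.

-3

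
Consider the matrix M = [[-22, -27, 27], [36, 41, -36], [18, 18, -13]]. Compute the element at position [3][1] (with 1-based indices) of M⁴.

738

Characteristic polynomial: r^3 - 6r^2 - 15r + 100 = (r - 5)^2(r + 4), so the eigenvalues are -4, 5, 5.
r=-4: eigenvector (3, -4, -2).
r=5: eigenvector (-1, 1, 0).
r=5: eigenvector (-1, 2, 1).
P = [[3, -1, -1], [-4, 1, 2], [-2, 0, 1]], D = diag(-4, 5, 5), P⁻¹ = [[1, 1, -1], [0, 1, -2], [2, 2, -1]].
M⁴ = P·diag(256, 625, 625)·P⁻¹ = [[-482, -1107, 1107], [1476, 2101, -1476], [738, 738, -113]].
The requested entry is 738.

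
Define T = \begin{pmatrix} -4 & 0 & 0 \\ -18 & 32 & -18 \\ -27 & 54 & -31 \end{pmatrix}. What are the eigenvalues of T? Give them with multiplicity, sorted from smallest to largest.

Characteristic polynomial: p(r) = r^3 + 3r^2 - 24r - 80 = (r - 5)(r + 4)^2.
Roots (with multiplicity): -4, -4, 5.

-4, -4, 5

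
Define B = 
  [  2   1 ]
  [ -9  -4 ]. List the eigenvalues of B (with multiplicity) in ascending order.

-1, -1

Characteristic polynomial: p(μ) = μ^2 + 2μ + 1 = (μ + 1)^2.
Roots (with multiplicity): -1, -1.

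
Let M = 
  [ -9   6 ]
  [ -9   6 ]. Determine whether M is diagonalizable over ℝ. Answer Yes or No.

Yes

Characteristic polynomial: p(r) = r^2 + 3r = r(r + 3).
All 2 eigenvalues are distinct, so M is diagonalizable.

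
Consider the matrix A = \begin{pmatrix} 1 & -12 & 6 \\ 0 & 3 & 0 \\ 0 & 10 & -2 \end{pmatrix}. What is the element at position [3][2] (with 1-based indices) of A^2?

Characteristic polynomial: μ^3 - 2μ^2 - 5μ + 6 = (μ - 3)(μ - 1)(μ + 2), so the eigenvalues are -2, 1, 3.
μ=1: eigenvector (1, 0, 0).
μ=3: eigenvector (0, 1, 2).
μ=-2: eigenvector (-2, 0, 1).
P = [[1, 0, -2], [0, 1, 0], [0, 2, 1]], D = diag(1, 3, -2), P⁻¹ = [[1, -4, 2], [0, 1, 0], [0, -2, 1]].
A² = P·diag(1, 9, 4)·P⁻¹ = [[1, 12, -6], [0, 9, 0], [0, 10, 4]].
The requested entry is 10.

10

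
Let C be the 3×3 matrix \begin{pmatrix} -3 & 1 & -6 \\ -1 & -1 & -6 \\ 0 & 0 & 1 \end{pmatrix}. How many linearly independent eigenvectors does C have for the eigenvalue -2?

C + 2I = [[-1, 1, -6], [-1, 1, -6], [0, 0, 3]].
This matrix has rank 2, so its null space has dimension 3 − 2 = 1.

1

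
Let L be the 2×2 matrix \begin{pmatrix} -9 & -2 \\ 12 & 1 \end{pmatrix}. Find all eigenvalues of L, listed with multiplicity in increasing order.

Characteristic polynomial: p(t) = t^2 + 8t + 15 = (t + 3)(t + 5).
Roots (with multiplicity): -5, -3.

-5, -3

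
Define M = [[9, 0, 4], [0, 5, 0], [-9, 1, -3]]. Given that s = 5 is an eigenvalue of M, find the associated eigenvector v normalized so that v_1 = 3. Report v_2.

3

M − 5I = [[4, 0, 4], [0, 0, 0], [-9, 1, -8]].
Solving (M − 5I)v = 0 gives the eigenspace spanned by (3, 3, -3).
With v_1 = 3, v = (3, 3, -3), so v_2 = 3.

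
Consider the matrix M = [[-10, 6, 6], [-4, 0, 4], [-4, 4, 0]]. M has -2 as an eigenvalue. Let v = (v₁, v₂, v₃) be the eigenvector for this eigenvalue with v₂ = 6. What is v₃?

6

M + 2I = [[-8, 6, 6], [-4, 2, 4], [-4, 4, 2]].
Solving (M + 2I)v = 0 gives the eigenspace spanned by (9, 6, 6).
With v₂ = 6, v = (9, 6, 6), so v₃ = 6.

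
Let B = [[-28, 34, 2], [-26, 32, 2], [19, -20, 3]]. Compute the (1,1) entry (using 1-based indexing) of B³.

Characteristic polynomial: r^3 - 7r^2 + 2r + 40 = (r - 5)(r - 4)(r + 2), so the eigenvalues are -2, 4, 5.
r=-2: eigenvector (5, 4, -3).
r=4: eigenvector (1, 1, -1).
r=5: eigenvector (2, 2, -1).
P = [[5, 1, 2], [4, 1, 2], [-3, -1, -1]], D = diag(-2, 4, 5), P⁻¹ = [[1, -1, 0], [-2, 1, -2], [-1, 2, 1]].
B³ = P·diag(-8, 64, 125)·P⁻¹ = [[-418, 604, 122], [-410, 596, 122], [277, -338, 3]].
The requested entry is -418.

-418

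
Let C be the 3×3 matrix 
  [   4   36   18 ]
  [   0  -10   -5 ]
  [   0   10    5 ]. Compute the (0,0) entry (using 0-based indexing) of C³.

Characteristic polynomial: r^3 + r^2 - 20r = r(r - 4)(r + 5), so the eigenvalues are -5, 0, 4.
r=4: eigenvector (1, 0, 0).
r=0: eigenvector (0, -1, 2).
r=-5: eigenvector (2, -1, 1).
P = [[1, 0, 2], [0, -1, -1], [0, 2, 1]], D = diag(4, 0, -5), P⁻¹ = [[1, 4, 2], [0, 1, 1], [0, -2, -1]].
C³ = P·diag(64, 0, -125)·P⁻¹ = [[64, 756, 378], [0, -250, -125], [0, 250, 125]].
The requested entry is 64.

64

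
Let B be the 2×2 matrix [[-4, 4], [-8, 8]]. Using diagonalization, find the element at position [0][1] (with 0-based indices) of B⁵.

Characteristic polynomial: r^2 - 4r = r(r - 4), so the eigenvalues are 0, 4.
r=0: eigenvector (-1, -1).
r=4: eigenvector (1, 2).
P = [[-1, 1], [-1, 2]], D = diag(0, 4), P⁻¹ = [[-2, 1], [-1, 1]].
B⁵ = P·diag(0, 1024)·P⁻¹ = [[-1024, 1024], [-2048, 2048]].
The requested entry is 1024.

1024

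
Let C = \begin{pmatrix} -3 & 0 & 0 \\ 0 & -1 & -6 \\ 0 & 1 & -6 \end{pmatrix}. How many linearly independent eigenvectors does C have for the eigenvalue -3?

2

C + 3I = [[0, 0, 0], [0, 2, -6], [0, 1, -3]].
This matrix has rank 1, so its null space has dimension 3 − 1 = 2.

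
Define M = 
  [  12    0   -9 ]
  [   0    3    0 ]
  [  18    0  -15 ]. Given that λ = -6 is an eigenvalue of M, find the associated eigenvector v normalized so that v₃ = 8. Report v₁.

M + 6I = [[18, 0, -9], [0, 9, 0], [18, 0, -9]].
Solving (M + 6I)v = 0 gives the eigenspace spanned by (4, 0, 8).
With v₃ = 8, v = (4, 0, 8), so v₁ = 4.

4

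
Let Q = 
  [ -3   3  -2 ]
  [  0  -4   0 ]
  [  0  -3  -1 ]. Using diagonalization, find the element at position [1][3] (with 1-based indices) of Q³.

Characteristic polynomial: r^3 + 8r^2 + 19r + 12 = (r + 1)(r + 3)(r + 4), so the eigenvalues are -4, -3, -1.
r=-3: eigenvector (1, 0, 0).
r=-4: eigenvector (-1, 1, 1).
r=-1: eigenvector (-1, 0, 1).
P = [[1, -1, -1], [0, 1, 0], [0, 1, 1]], D = diag(-3, -4, -1), P⁻¹ = [[1, 0, 1], [0, 1, 0], [0, -1, 1]].
Q³ = P·diag(-27, -64, -1)·P⁻¹ = [[-27, 63, -26], [0, -64, 0], [0, -63, -1]].
The requested entry is -26.

-26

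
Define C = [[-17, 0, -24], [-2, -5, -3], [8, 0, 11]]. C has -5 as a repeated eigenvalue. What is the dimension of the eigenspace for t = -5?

C + 5I = [[-12, 0, -24], [-2, 0, -3], [8, 0, 16]].
This matrix has rank 2, so its null space has dimension 3 − 2 = 1.

1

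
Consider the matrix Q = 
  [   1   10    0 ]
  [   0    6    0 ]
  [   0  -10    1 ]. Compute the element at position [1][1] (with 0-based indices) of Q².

36

Characteristic polynomial: μ^3 - 8μ^2 + 13μ - 6 = (μ - 6)(μ - 1)^2, so the eigenvalues are 1, 1, 6.
μ=1: eigenvector (1, 0, 0).
μ=1: eigenvector (0, 0, 1).
μ=6: eigenvector (2, 1, -2).
P = [[1, 0, 2], [0, 0, 1], [0, 1, -2]], D = diag(1, 1, 6), P⁻¹ = [[1, -2, 0], [0, 2, 1], [0, 1, 0]].
Q² = P·diag(1, 1, 36)·P⁻¹ = [[1, 70, 0], [0, 36, 0], [0, -70, 1]].
The requested entry is 36.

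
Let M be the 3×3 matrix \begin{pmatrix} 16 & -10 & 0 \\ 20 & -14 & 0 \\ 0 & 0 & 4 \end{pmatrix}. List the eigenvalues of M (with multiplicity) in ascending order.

Characteristic polynomial: p(t) = t^3 - 6t^2 - 16t + 96 = (t - 6)(t - 4)(t + 4).
Roots (with multiplicity): -4, 4, 6.

-4, 4, 6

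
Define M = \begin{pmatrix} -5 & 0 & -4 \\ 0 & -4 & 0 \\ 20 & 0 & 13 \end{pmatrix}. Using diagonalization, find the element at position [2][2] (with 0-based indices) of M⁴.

Characteristic polynomial: s^3 - 4s^2 - 17s + 60 = (s - 5)(s - 3)(s + 4), so the eigenvalues are -4, 3, 5.
s=3: eigenvector (1, 0, -2).
s=-4: eigenvector (0, 1, 0).
s=5: eigenvector (-2, 0, 5).
P = [[1, 0, -2], [0, 1, 0], [-2, 0, 5]], D = diag(3, -4, 5), P⁻¹ = [[5, 0, 2], [0, 1, 0], [2, 0, 1]].
M⁴ = P·diag(81, 256, 625)·P⁻¹ = [[-2095, 0, -1088], [0, 256, 0], [5440, 0, 2801]].
The requested entry is 2801.

2801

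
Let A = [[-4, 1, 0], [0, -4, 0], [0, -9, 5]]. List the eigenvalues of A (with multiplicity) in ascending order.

Characteristic polynomial: p(t) = t^3 + 3t^2 - 24t - 80 = (t - 5)(t + 4)^2.
Roots (with multiplicity): -4, -4, 5.

-4, -4, 5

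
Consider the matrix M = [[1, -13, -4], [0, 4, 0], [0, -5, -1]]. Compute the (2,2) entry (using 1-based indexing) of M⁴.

256

Characteristic polynomial: s^3 - 4s^2 - s + 4 = (s - 4)(s - 1)(s + 1), so the eigenvalues are -1, 1, 4.
s=1: eigenvector (1, 0, 0).
s=4: eigenvector (-3, 1, -1).
s=-1: eigenvector (2, 0, 1).
P = [[1, -3, 2], [0, 1, 0], [0, -1, 1]], D = diag(1, 4, -1), P⁻¹ = [[1, 1, -2], [0, 1, 0], [0, 1, 1]].
M⁴ = P·diag(1, 256, 1)·P⁻¹ = [[1, -765, 0], [0, 256, 0], [0, -255, 1]].
The requested entry is 256.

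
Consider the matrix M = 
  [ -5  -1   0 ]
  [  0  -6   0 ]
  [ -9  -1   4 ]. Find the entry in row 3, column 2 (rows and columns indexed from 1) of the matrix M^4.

Characteristic polynomial: λ^3 + 7λ^2 - 14λ - 120 = (λ - 4)(λ + 5)(λ + 6), so the eigenvalues are -6, -5, 4.
λ=-5: eigenvector (1, 0, 1).
λ=-6: eigenvector (1, 1, 1).
λ=4: eigenvector (0, 0, 1).
P = [[1, 1, 0], [0, 1, 0], [1, 1, 1]], D = diag(-5, -6, 4), P⁻¹ = [[1, -1, 0], [0, 1, 0], [-1, 0, 1]].
M⁴ = P·diag(625, 1296, 256)·P⁻¹ = [[625, 671, 0], [0, 1296, 0], [369, 671, 256]].
The requested entry is 671.

671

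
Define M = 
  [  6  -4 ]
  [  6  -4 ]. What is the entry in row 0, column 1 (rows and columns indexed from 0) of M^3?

Characteristic polynomial: μ^2 - 2μ = μ(μ - 2), so the eigenvalues are 0, 2.
μ=0: eigenvector (-2, -3).
μ=2: eigenvector (1, 1).
P = [[-2, 1], [-3, 1]], D = diag(0, 2), P⁻¹ = [[1, -1], [3, -2]].
M³ = P·diag(0, 8)·P⁻¹ = [[24, -16], [24, -16]].
The requested entry is -16.

-16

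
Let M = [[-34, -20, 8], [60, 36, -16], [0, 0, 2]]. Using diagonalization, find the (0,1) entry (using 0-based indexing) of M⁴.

-2080

Characteristic polynomial: μ^3 - 4μ^2 - 20μ + 48 = (μ - 6)(μ - 2)(μ + 4), so the eigenvalues are -4, 2, 6.
μ=6: eigenvector (1, -2, 0).
μ=-4: eigenvector (2, -3, 0).
μ=2: eigenvector (-2, 4, 1).
P = [[1, 2, -2], [-2, -3, 4], [0, 0, 1]], D = diag(6, -4, 2), P⁻¹ = [[-3, -2, 2], [2, 1, 0], [0, 0, 1]].
M⁴ = P·diag(1296, 256, 16)·P⁻¹ = [[-2864, -2080, 2560], [6240, 4416, -5120], [0, 0, 16]].
The requested entry is -2080.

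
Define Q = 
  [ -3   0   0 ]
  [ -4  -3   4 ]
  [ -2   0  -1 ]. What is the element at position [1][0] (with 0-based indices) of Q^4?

Characteristic polynomial: μ^3 + 7μ^2 + 15μ + 9 = (μ + 1)(μ + 3)^2, so the eigenvalues are -3, -3, -1.
μ=-1: eigenvector (0, 2, 1).
μ=-3: eigenvector (2, 9, 2).
μ=-3: eigenvector (1, 4, 1).
P = [[0, 2, 1], [2, 9, 4], [1, 2, 1]], D = diag(-1, -3, -3), P⁻¹ = [[-1, 0, 1], [-2, 1, -2], [5, -2, 4]].
Q⁴ = P·diag(1, 81, 81)·P⁻¹ = [[81, 0, 0], [160, 81, -160], [80, 0, 1]].
The requested entry is 160.

160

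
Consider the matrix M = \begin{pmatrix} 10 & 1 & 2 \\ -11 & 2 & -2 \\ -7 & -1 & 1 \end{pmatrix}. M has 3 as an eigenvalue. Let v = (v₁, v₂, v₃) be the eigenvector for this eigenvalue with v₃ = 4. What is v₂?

M − 3I = [[7, 1, 2], [-11, -1, -2], [-7, -1, -2]].
Solving (M − 3I)v = 0 gives the eigenspace spanned by (0, -8, 4).
With v₃ = 4, v = (0, -8, 4), so v₂ = -8.

-8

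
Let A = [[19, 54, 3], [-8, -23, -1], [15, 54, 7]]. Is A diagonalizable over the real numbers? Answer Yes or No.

Characteristic polynomial: p(s) = s^3 - 3s^2 - 24s + 80 = (s - 4)^2(s + 5).
s = 4 has algebraic multiplicity 2; rank(A − 4I) = 2, so geometric multiplicity = 1.
Geometric multiplicity < algebraic multiplicity, so A is not diagonalizable.

No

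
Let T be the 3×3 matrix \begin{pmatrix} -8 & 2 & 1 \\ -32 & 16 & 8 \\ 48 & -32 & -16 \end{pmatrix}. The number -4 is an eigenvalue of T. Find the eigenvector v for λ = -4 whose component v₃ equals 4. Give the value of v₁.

T + 4I = [[-4, 2, 1], [-32, 20, 8], [48, -32, -12]].
Solving (T + 4I)v = 0 gives the eigenspace spanned by (1, 0, 4).
With v₃ = 4, v = (1, 0, 4), so v₁ = 1.

1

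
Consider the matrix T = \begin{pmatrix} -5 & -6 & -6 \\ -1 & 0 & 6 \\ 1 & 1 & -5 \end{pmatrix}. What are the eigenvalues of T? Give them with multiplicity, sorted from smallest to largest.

-6, -5, 1

Characteristic polynomial: p(μ) = μ^3 + 10μ^2 + 19μ - 30 = (μ - 1)(μ + 5)(μ + 6).
Roots (with multiplicity): -6, -5, 1.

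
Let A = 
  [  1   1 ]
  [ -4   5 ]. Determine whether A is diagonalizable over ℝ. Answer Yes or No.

Characteristic polynomial: p(r) = r^2 - 6r + 9 = (r - 3)^2.
r = 3 has algebraic multiplicity 2; rank(A − 3I) = 1, so geometric multiplicity = 1.
Geometric multiplicity < algebraic multiplicity, so A is not diagonalizable.

No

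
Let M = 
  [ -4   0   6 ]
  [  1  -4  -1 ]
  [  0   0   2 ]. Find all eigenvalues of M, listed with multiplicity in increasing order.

-4, -4, 2

Characteristic polynomial: p(r) = r^3 + 6r^2 - 32 = (r - 2)(r + 4)^2.
Roots (with multiplicity): -4, -4, 2.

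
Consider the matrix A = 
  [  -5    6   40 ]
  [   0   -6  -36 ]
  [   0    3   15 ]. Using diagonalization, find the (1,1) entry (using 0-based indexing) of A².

Characteristic polynomial: s^3 - 4s^2 - 27s + 90 = (s - 6)(s - 3)(s + 5), so the eigenvalues are -5, 3, 6.
s=-5: eigenvector (1, 0, 0).
s=6: eigenvector (2, -3, 1).
s=3: eigenvector (-2, 4, -1).
P = [[1, 2, -2], [0, -3, 4], [0, 1, -1]], D = diag(-5, 6, 3), P⁻¹ = [[1, 0, -2], [0, 1, 4], [0, 1, 3]].
A² = P·diag(25, 36, 9)·P⁻¹ = [[25, 54, 184], [0, -72, -324], [0, 27, 117]].
The requested entry is -72.

-72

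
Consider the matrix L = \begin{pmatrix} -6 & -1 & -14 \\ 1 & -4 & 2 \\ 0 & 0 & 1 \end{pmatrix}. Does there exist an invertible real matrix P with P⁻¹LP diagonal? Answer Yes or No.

No

Characteristic polynomial: p(t) = t^3 + 9t^2 + 15t - 25 = (t - 1)(t + 5)^2.
t = -5 has algebraic multiplicity 2; rank(L + 5I) = 2, so geometric multiplicity = 1.
Geometric multiplicity < algebraic multiplicity, so L is not diagonalizable.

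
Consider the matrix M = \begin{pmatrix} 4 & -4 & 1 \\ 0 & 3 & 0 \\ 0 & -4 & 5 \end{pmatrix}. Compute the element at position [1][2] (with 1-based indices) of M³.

-196

Characteristic polynomial: μ^3 - 12μ^2 + 47μ - 60 = (μ - 5)(μ - 4)(μ - 3), so the eigenvalues are 3, 4, 5.
μ=5: eigenvector (1, 0, 1).
μ=3: eigenvector (2, 1, 2).
μ=4: eigenvector (1, 0, 0).
P = [[1, 2, 1], [0, 1, 0], [1, 2, 0]], D = diag(5, 3, 4), P⁻¹ = [[0, -2, 1], [0, 1, 0], [1, 0, -1]].
M³ = P·diag(125, 27, 64)·P⁻¹ = [[64, -196, 61], [0, 27, 0], [0, -196, 125]].
The requested entry is -196.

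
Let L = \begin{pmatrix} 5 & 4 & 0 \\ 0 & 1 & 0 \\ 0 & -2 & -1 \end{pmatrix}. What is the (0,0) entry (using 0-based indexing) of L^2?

25

Characteristic polynomial: r^3 - 5r^2 - r + 5 = (r - 5)(r - 1)(r + 1), so the eigenvalues are -1, 1, 5.
r=1: eigenvector (-1, 1, -1).
r=5: eigenvector (1, 0, 0).
r=-1: eigenvector (0, 0, 1).
P = [[-1, 1, 0], [1, 0, 0], [-1, 0, 1]], D = diag(1, 5, -1), P⁻¹ = [[0, 1, 0], [1, 1, 0], [0, 1, 1]].
L² = P·diag(1, 25, 1)·P⁻¹ = [[25, 24, 0], [0, 1, 0], [0, 0, 1]].
The requested entry is 25.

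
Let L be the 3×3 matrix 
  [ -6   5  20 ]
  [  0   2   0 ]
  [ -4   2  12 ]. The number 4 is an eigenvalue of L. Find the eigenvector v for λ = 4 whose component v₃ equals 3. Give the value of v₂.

L − 4I = [[-10, 5, 20], [0, -2, 0], [-4, 2, 8]].
Solving (L − 4I)v = 0 gives the eigenspace spanned by (6, 0, 3).
With v₃ = 3, v = (6, 0, 3), so v₂ = 0.

0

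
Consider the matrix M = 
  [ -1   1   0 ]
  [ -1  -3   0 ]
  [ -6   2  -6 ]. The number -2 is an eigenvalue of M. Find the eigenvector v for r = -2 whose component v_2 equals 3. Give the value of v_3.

6

M + 2I = [[1, 1, 0], [-1, -1, 0], [-6, 2, -4]].
Solving (M + 2I)v = 0 gives the eigenspace spanned by (-3, 3, 6).
With v_2 = 3, v = (-3, 3, 6), so v_3 = 6.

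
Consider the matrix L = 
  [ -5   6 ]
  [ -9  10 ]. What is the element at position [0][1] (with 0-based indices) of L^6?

Characteristic polynomial: t^2 - 5t + 4 = (t - 4)(t - 1), so the eigenvalues are 1, 4.
t=1: eigenvector (1, 1).
t=4: eigenvector (-2, -3).
P = [[1, -2], [1, -3]], D = diag(1, 4), P⁻¹ = [[3, -2], [1, -1]].
L⁶ = P·diag(1, 4096)·P⁻¹ = [[-8189, 8190], [-12285, 12286]].
The requested entry is 8190.

8190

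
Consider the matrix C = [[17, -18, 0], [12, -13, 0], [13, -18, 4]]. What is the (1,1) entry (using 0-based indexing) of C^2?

-47

Characteristic polynomial: r^3 - 8r^2 + 11r + 20 = (r - 5)(r - 4)(r + 1), so the eigenvalues are -1, 4, 5.
r=5: eigenvector (3, 2, 3).
r=-1: eigenvector (1, 1, 1).
r=4: eigenvector (0, 0, 1).
P = [[3, 1, 0], [2, 1, 0], [3, 1, 1]], D = diag(5, -1, 4), P⁻¹ = [[1, -1, 0], [-2, 3, 0], [-1, 0, 1]].
C² = P·diag(25, 1, 16)·P⁻¹ = [[73, -72, 0], [48, -47, 0], [57, -72, 16]].
The requested entry is -47.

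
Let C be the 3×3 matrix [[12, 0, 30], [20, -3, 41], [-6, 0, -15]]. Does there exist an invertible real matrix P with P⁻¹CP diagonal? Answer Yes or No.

Characteristic polynomial: p(t) = t^3 + 6t^2 + 9t = t(t + 3)^2.
t = -3 has algebraic multiplicity 2; rank(C + 3I) = 2, so geometric multiplicity = 1.
Geometric multiplicity < algebraic multiplicity, so C is not diagonalizable.

No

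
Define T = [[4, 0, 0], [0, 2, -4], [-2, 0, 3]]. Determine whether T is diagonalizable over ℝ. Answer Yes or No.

Yes

Characteristic polynomial: p(λ) = λ^3 - 9λ^2 + 26λ - 24 = (λ - 4)(λ - 3)(λ - 2).
All 3 eigenvalues are distinct, so T is diagonalizable.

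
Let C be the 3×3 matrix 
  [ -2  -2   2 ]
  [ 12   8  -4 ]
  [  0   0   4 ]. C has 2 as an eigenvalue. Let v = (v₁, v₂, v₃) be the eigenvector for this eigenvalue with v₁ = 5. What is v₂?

-10

C − 2I = [[-4, -2, 2], [12, 6, -4], [0, 0, 2]].
Solving (C − 2I)v = 0 gives the eigenspace spanned by (5, -10, 0).
With v₁ = 5, v = (5, -10, 0), so v₂ = -10.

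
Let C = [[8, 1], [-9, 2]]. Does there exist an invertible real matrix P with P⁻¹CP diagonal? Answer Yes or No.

No

Characteristic polynomial: p(μ) = μ^2 - 10μ + 25 = (μ - 5)^2.
μ = 5 has algebraic multiplicity 2; rank(C − 5I) = 1, so geometric multiplicity = 1.
Geometric multiplicity < algebraic multiplicity, so C is not diagonalizable.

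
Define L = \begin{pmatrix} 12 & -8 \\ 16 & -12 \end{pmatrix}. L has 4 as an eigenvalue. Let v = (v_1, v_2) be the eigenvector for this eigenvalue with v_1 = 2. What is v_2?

2

L − 4I = [[8, -8], [16, -16]].
Solving (L − 4I)v = 0 gives the eigenspace spanned by (2, 2).
With v_1 = 2, v = (2, 2), so v_2 = 2.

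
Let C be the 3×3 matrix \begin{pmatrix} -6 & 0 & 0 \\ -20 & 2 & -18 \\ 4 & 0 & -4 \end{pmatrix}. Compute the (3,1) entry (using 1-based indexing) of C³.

Characteristic polynomial: λ^3 + 8λ^2 + 4λ - 48 = (λ - 2)(λ + 4)(λ + 6), so the eigenvalues are -6, -4, 2.
λ=2: eigenvector (0, 1, 0).
λ=-6: eigenvector (1, -2, -2).
λ=-4: eigenvector (0, 3, 1).
P = [[0, 1, 0], [1, -2, 3], [0, -2, 1]], D = diag(2, -6, -4), P⁻¹ = [[-4, 1, -3], [1, 0, 0], [2, 0, 1]].
C³ = P·diag(8, -216, -64)·P⁻¹ = [[-216, 0, 0], [16, 8, -216], [304, 0, -64]].
The requested entry is 304.

304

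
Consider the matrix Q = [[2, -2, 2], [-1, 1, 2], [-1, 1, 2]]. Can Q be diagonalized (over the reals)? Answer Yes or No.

Yes

Characteristic polynomial: p(λ) = λ^3 - 5λ^2 + 6λ = λ(λ - 3)(λ - 2).
All 3 eigenvalues are distinct, so Q is diagonalizable.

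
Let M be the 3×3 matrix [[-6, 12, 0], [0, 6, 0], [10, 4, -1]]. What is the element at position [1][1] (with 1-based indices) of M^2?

Characteristic polynomial: r^3 + r^2 - 36r - 36 = (r - 6)(r + 1)(r + 6), so the eigenvalues are -6, -1, 6.
r=-6: eigenvector (1, 0, -2).
r=6: eigenvector (1, 1, 2).
r=-1: eigenvector (0, 0, 1).
P = [[1, 1, 0], [0, 1, 0], [-2, 2, 1]], D = diag(-6, 6, -1), P⁻¹ = [[1, -1, 0], [0, 1, 0], [2, -4, 1]].
M² = P·diag(36, 36, 1)·P⁻¹ = [[36, 0, 0], [0, 36, 0], [-70, 140, 1]].
The requested entry is 36.

36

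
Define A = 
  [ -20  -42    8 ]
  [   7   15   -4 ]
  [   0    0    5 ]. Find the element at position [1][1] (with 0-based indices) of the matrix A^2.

-69

Characteristic polynomial: λ^3 - 31λ + 30 = (λ - 5)(λ - 1)(λ + 6), so the eigenvalues are -6, 1, 5.
λ=-6: eigenvector (3, -1, 0).
λ=1: eigenvector (-2, 1, 0).
λ=5: eigenvector (2, -1, 1).
P = [[3, -2, 2], [-1, 1, -1], [0, 0, 1]], D = diag(-6, 1, 5), P⁻¹ = [[1, 2, 0], [1, 3, 1], [0, 0, 1]].
A² = P·diag(36, 1, 25)·P⁻¹ = [[106, 210, 48], [-35, -69, -24], [0, 0, 25]].
The requested entry is -69.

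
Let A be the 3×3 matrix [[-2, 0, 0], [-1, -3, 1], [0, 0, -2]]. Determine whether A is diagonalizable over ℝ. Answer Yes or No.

Characteristic polynomial: p(λ) = λ^3 + 7λ^2 + 16λ + 12 = (λ + 2)^2(λ + 3).
λ = -2 has algebraic multiplicity 2; rank(A + 2I) = 1, so geometric multiplicity = 2.
Every eigenvalue has geometric = algebraic multiplicity, so A is diagonalizable.

Yes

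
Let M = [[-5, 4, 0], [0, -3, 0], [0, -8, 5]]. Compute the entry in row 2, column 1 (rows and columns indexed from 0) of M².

-16

Characteristic polynomial: μ^3 + 3μ^2 - 25μ - 75 = (μ - 5)(μ + 3)(μ + 5), so the eigenvalues are -5, -3, 5.
μ=5: eigenvector (0, 0, 1).
μ=-3: eigenvector (2, 1, 1).
μ=-5: eigenvector (1, 0, 0).
P = [[0, 2, 1], [0, 1, 0], [1, 1, 0]], D = diag(5, -3, -5), P⁻¹ = [[0, -1, 1], [0, 1, 0], [1, -2, 0]].
M² = P·diag(25, 9, 25)·P⁻¹ = [[25, -32, 0], [0, 9, 0], [0, -16, 25]].
The requested entry is -16.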